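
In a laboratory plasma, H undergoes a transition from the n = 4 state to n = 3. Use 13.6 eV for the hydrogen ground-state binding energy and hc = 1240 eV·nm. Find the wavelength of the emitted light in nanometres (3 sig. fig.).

ΔE = 13.60 × (1/3² − 1/4²) = 13.60 × 0.04861 = 0.6611 eV.
λ = hc/ΔE = 1240 / 0.6611 = 1880 nm.
This line belongs to the Paschen series.

1880 nm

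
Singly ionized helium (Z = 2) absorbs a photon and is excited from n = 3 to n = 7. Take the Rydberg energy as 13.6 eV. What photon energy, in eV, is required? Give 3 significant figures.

4.93 eV

The Bohr energies scale as Z², so for Z = 2: E_n = −54.40/n² eV.
E_7 = −54.40/49 = −1.110 eV and E_3 = −54.40/9 = −6.044 eV.
The photon energy is |E_7 − E_3| = 4.93 eV.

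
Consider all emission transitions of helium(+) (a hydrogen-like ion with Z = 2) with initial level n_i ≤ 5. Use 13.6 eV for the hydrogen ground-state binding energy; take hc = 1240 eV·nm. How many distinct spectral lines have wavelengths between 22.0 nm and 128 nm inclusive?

Enumerate all n_i → n_f pairs with 1 ≤ n_f < n_i ≤ 5 and compute λ = 1240 / [13.6·4·(1/n_f² − 1/n_i²)].
Lines falling in [22.0, 128] nm: 5→1 (23.74 nm), 4→1 (24.31 nm), 3→1 (25.64 nm), 2→1 (30.39 nm), 5→2 (108.5 nm), 4→2 (121.6 nm).

6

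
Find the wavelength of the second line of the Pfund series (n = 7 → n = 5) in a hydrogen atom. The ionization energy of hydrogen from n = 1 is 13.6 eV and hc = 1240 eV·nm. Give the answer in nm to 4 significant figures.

The Pfund series terminates on n_f = 5; the second line has n_i = 5+2 = 7.
ΔE = 13.60 × (1/5² − 1/7²) = 0.2664 eV.
λ = 1240 / 0.2664 = 4654 nm.

4654 nm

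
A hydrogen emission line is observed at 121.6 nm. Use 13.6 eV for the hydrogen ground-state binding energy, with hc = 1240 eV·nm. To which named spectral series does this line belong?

Lyman

ΔE = 1240/121.6 = 10.20 eV.
This matches 13.6 × (1/1² − 1/2²), so n_f = 1: the Lyman series.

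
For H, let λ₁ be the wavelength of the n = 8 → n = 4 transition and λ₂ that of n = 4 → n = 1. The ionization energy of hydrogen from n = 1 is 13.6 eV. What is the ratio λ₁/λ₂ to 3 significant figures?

λ ∝ 1/ΔE ∝ 1/(1/n_f² − 1/n_i²), and the Z² and hc factors cancel in the ratio.
λ₁/λ₂ = (1/1² − 1/4²)/(1/4² − 1/8²) = 0.9375/0.04688 = 20.0.

20.0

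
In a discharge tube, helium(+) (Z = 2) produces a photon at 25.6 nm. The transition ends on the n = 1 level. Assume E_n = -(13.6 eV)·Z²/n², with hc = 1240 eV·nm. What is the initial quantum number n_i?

The photon energy is ΔE = hc/λ = 1240 / 25.6 = 48.44 eV.
With Z = 2, ΔE = 54.40 × (1/n_f² − 1/n_i²), so 1/n_f² − 1/n_i² = 0.8904.
With n_f = 1: 1/n_i² = 1/1 − 0.8904 = 0.1096, so n_i ≈ 3.02.

n_i = 3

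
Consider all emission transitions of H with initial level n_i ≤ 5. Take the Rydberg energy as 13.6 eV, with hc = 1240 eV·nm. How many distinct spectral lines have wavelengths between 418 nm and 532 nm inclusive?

2

Enumerate all n_i → n_f pairs with 1 ≤ n_f < n_i ≤ 5 and compute λ = 1240 / [13.6·1·(1/n_f² − 1/n_i²)].
Lines falling in [418, 532] nm: 5→2 (434.2 nm), 4→2 (486.3 nm).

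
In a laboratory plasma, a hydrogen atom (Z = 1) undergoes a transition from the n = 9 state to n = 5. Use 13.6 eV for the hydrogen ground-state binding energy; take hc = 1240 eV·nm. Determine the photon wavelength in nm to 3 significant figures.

3300 nm

ΔE = 13.60 × (1/5² − 1/9²) = 13.60 × 0.02765 = 0.3761 eV.
λ = hc/ΔE = 1240 / 0.3761 = 3300 nm.
This line belongs to the Pfund series.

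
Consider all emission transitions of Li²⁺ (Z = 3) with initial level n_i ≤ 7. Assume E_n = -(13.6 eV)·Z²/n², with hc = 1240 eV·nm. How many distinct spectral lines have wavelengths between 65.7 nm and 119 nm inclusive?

Enumerate all n_i → n_f pairs with 1 ≤ n_f < n_i ≤ 7 and compute λ = 1240 / [13.6·9·(1/n_f² − 1/n_i²)].
Lines falling in [65.7, 119] nm: 3→2 (72.94 nm), 7→3 (111.7 nm).

2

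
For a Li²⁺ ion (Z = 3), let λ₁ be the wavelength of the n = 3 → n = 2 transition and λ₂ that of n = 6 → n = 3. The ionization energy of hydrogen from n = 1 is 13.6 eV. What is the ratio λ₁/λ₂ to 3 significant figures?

0.600

λ ∝ 1/ΔE ∝ 1/(1/n_f² − 1/n_i²), and the Z² and hc factors cancel in the ratio.
λ₁/λ₂ = (1/3² − 1/6²)/(1/2² − 1/3²) = 0.08333/0.1389 = 0.600.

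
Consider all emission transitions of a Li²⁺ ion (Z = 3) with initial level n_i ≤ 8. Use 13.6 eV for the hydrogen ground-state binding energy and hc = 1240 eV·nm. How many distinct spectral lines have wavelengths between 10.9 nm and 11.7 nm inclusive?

1

Enumerate all n_i → n_f pairs with 1 ≤ n_f < n_i ≤ 8 and compute λ = 1240 / [13.6·9·(1/n_f² − 1/n_i²)].
Lines falling in [10.9, 11.7] nm: 3→1 (11.40 nm).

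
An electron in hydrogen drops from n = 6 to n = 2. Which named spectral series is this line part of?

The series is set by the lower level: n_f = 2 is the Balmer series.

Balmer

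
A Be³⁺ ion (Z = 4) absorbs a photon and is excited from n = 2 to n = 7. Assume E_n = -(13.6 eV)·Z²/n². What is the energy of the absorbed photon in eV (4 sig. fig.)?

The Bohr energies scale as Z², so for Z = 4: E_n = −217.6/n² eV.
E_7 = −217.6/49 = −4.441 eV and E_2 = −217.6/4 = −54.40 eV.
The photon energy is |E_7 − E_2| = 49.96 eV.

49.96 eV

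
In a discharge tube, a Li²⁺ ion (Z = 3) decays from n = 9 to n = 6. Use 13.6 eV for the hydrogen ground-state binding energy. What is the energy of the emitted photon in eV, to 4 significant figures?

1.889 eV

The Bohr energies scale as Z², so for Z = 3: E_n = −122.4/n² eV.
E_9 = −122.4/81 = −1.511 eV and E_6 = −122.4/36 = −3.400 eV.
The photon energy is |E_9 − E_6| = 1.889 eV.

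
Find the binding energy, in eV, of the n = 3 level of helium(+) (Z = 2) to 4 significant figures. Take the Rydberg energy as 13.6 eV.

6.044 eV

E_n = −13.6 Z²/n² = −54.40/n² eV for Z = 2.
E_3 = −54.40/9 = −6.044 eV, so ionization (to E = 0) requires 6.044 eV.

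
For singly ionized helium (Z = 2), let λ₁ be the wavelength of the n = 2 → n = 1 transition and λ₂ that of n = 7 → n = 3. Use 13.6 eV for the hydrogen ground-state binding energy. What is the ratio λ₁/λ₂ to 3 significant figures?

λ ∝ 1/ΔE ∝ 1/(1/n_f² − 1/n_i²), and the Z² and hc factors cancel in the ratio.
λ₁/λ₂ = (1/3² − 1/7²)/(1/1² − 1/2²) = 0.09070/0.7500 = 0.121.

0.121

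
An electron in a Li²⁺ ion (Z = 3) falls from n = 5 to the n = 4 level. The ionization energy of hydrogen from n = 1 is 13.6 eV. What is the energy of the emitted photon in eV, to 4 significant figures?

2.754 eV

The Bohr energies scale as Z², so for Z = 3: E_n = −122.4/n² eV.
E_5 = −122.4/25 = −4.896 eV and E_4 = −122.4/16 = −7.650 eV.
The photon energy is |E_5 − E_4| = 2.754 eV.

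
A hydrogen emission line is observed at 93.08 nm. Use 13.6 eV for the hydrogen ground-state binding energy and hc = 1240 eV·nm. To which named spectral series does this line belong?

Lyman

ΔE = 1240/93.08 = 13.32 eV.
This matches 13.6 × (1/1² − 1/7²), so n_f = 1: the Lyman series.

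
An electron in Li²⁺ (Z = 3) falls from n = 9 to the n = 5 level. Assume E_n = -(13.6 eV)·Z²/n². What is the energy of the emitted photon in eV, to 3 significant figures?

The Bohr energies scale as Z², so for Z = 3: E_n = −122.4/n² eV.
E_9 = −122.4/81 = −1.511 eV and E_5 = −122.4/25 = −4.896 eV.
The photon energy is |E_9 − E_5| = 3.38 eV.

3.38 eV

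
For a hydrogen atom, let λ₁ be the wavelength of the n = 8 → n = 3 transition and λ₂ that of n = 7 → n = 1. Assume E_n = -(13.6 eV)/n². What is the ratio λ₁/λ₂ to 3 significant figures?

λ ∝ 1/ΔE ∝ 1/(1/n_f² − 1/n_i²), and the Z² and hc factors cancel in the ratio.
λ₁/λ₂ = (1/1² − 1/7²)/(1/3² − 1/8²) = 0.9796/0.09549 = 10.3.

10.3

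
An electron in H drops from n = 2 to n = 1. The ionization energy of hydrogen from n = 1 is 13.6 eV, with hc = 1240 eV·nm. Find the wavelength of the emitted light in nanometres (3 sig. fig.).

122 nm

ΔE = 13.60 × (1/1² − 1/2²) = 13.60 × 0.7500 = 10.20 eV.
λ = hc/ΔE = 1240 / 10.20 = 122 nm.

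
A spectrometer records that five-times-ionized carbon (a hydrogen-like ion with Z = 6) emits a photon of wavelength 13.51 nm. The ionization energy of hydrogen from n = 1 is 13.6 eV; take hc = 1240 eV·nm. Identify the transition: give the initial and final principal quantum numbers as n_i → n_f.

n_i = 4, n_f = 2

The photon energy is ΔE = hc/λ = 1240 / 13.51 = 91.78 eV.
With Z = 6, ΔE = 489.6 × (1/n_f² − 1/n_i²), so 1/n_f² − 1/n_i² = 0.1875.
Trying n_f = 2 gives 1/n_i² = 0.06253, i.e. n_i ≈ 4; this pair matches.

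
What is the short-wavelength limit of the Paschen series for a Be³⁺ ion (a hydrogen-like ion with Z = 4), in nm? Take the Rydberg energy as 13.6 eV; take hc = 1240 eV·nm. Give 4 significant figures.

51.29 nm

The Paschen series has lower level n_f = 3; the series limit corresponds to n_i → ∞.
ΔE_max = 13.6 × 16 / 3² = 24.18 eV.
λ_min = 1240 / 24.18 = 51.29 nm.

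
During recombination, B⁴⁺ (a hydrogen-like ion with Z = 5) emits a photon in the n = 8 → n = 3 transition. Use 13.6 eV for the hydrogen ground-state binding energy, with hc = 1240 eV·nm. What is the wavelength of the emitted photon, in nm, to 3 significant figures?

For Z = 5 the level energies scale as Z², so the effective Rydberg energy is 13.6 × 25 = 340.0 eV.
ΔE = 340.0 × (1/3² − 1/8²) = 340.0 × 0.09549 = 32.47 eV.
λ = hc/ΔE = 1240 / 32.47 = 38.2 nm.

38.2 nm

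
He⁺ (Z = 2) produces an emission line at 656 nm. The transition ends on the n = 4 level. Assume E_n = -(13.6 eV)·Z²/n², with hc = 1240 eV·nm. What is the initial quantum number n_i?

The photon energy is ΔE = hc/λ = 1240 / 656 = 1.890 eV.
With Z = 2, ΔE = 54.40 × (1/n_f² − 1/n_i²), so 1/n_f² − 1/n_i² = 0.03475.
With n_f = 4: 1/n_i² = 1/16 − 0.03475 = 0.02775, so n_i ≈ 6.00.

n_i = 6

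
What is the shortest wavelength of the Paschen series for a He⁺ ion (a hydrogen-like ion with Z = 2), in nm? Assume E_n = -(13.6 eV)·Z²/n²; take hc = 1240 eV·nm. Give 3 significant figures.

The Paschen series has lower level n_f = 3; the series limit corresponds to n_i → ∞.
ΔE_max = 13.6 × 4 / 3² = 6.044 eV.
λ_min = 1240 / 6.044 = 205 nm.

205 nm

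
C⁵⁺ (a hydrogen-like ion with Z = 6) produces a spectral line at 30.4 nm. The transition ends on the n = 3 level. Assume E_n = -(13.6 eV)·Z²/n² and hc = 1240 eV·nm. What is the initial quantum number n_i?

n_i = 6

The photon energy is ΔE = hc/λ = 1240 / 30.4 = 40.79 eV.
With Z = 6, ΔE = 489.6 × (1/n_f² − 1/n_i²), so 1/n_f² − 1/n_i² = 0.08331.
With n_f = 3: 1/n_i² = 1/9 − 0.08331 = 0.02780, so n_i ≈ 6.00.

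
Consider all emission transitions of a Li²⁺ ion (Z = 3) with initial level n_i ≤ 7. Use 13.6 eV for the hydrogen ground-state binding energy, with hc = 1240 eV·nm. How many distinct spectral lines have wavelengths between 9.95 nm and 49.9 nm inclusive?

Enumerate all n_i → n_f pairs with 1 ≤ n_f < n_i ≤ 7 and compute λ = 1240 / [13.6·9·(1/n_f² − 1/n_i²)].
Lines falling in [9.95, 49.9] nm: 7→1 (10.34 nm), 6→1 (10.42 nm), 5→1 (10.55 nm), 4→1 (10.81 nm), 3→1 (11.40 nm), 2→1 (13.51 nm), 7→2 (44.12 nm), 6→2 (45.59 nm), 5→2 (48.24 nm).

9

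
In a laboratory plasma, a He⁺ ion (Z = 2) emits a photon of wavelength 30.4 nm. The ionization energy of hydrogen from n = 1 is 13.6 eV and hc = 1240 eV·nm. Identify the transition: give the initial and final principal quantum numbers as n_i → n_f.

n_i = 2, n_f = 1

The photon energy is ΔE = hc/λ = 1240 / 30.4 = 40.79 eV.
With Z = 2, ΔE = 54.40 × (1/n_f² − 1/n_i²), so 1/n_f² − 1/n_i² = 0.7498.
Trying n_f = 1 gives 1/n_i² = 0.2502, i.e. n_i ≈ 2; this pair matches.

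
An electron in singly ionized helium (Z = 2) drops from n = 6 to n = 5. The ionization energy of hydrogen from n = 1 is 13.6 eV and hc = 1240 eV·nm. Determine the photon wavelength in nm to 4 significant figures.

For Z = 2 the level energies scale as Z², so the effective Rydberg energy is 13.6 × 4 = 54.40 eV.
ΔE = 54.40 × (1/5² − 1/6²) = 54.40 × 0.01222 = 0.6649 eV.
λ = hc/ΔE = 1240 / 0.6649 = 1865 nm.

1865 nm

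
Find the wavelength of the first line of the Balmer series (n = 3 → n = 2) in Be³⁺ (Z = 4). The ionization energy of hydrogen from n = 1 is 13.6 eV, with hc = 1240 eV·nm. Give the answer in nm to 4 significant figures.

41.03 nm

The Balmer series terminates on n_f = 2; the first line has n_i = 2+1 = 3.
ΔE = 217.6 × (1/2² − 1/3²) = 30.22 eV.
λ = 1240 / 30.22 = 41.03 nm.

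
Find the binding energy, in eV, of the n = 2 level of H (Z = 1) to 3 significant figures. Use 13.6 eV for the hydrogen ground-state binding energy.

3.40 eV

E_2 = −13.60/4 = −3.40 eV, so ionization (to E = 0) requires 3.40 eV.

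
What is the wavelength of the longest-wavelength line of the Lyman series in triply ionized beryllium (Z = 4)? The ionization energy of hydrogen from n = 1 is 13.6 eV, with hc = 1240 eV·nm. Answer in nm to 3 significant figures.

7.60 nm

The Lyman series terminates on n_f = 1; the first line has n_i = 1+1 = 2.
ΔE = 217.6 × (1/1² − 1/2²) = 163.2 eV.
λ = 1240 / 163.2 = 7.60 nm.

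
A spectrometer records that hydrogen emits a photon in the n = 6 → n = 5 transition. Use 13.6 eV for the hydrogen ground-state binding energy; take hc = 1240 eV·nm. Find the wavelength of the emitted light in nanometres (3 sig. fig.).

7460 nm

ΔE = 13.60 × (1/5² − 1/6²) = 13.60 × 0.01222 = 0.1662 eV.
λ = hc/ΔE = 1240 / 0.1662 = 7460 nm.
This line belongs to the Pfund series.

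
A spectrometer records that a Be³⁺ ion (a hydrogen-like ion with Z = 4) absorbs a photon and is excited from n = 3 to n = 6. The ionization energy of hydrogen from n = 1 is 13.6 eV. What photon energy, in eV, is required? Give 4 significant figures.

The Bohr energies scale as Z², so for Z = 4: E_n = −217.6/n² eV.
E_6 = −217.6/36 = −6.044 eV and E_3 = −217.6/9 = −24.18 eV.
The photon energy is |E_6 − E_3| = 18.13 eV.

18.13 eV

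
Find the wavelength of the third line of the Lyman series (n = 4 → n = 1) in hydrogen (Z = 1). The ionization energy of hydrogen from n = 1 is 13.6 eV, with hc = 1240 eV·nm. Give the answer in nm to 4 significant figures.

97.25 nm

The Lyman series terminates on n_f = 1; the third line has n_i = 1+3 = 4.
ΔE = 13.60 × (1/1² − 1/4²) = 12.75 eV.
λ = 1240 / 12.75 = 97.25 nm.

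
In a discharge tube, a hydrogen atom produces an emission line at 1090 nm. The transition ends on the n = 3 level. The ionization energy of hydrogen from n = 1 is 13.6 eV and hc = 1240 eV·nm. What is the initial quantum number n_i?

n_i = 6

The photon energy is ΔE = hc/λ = 1240 / 1090 = 1.138 eV.
With Z = 1, ΔE = 13.60 × (1/n_f² − 1/n_i²), so 1/n_f² − 1/n_i² = 0.08365.
With n_f = 3: 1/n_i² = 1/9 − 0.08365 = 0.02746, so n_i ≈ 6.03.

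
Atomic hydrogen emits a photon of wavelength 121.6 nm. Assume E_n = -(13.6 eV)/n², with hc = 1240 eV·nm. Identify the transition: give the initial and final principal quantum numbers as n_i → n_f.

n_i = 2, n_f = 1

The photon energy is ΔE = hc/λ = 1240 / 121.6 = 10.20 eV.
With Z = 1, ΔE = 13.60 × (1/n_f² − 1/n_i²), so 1/n_f² − 1/n_i² = 0.7498.
Trying n_f = 1 gives 1/n_i² = 0.2502, i.e. n_i ≈ 2; this pair matches.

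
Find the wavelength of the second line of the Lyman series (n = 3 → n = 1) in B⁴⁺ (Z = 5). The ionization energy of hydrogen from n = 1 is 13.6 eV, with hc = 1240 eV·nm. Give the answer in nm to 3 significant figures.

The Lyman series terminates on n_f = 1; the second line has n_i = 1+2 = 3.
ΔE = 340.0 × (1/1² − 1/3²) = 302.2 eV.
λ = 1240 / 302.2 = 4.10 nm.

4.10 nm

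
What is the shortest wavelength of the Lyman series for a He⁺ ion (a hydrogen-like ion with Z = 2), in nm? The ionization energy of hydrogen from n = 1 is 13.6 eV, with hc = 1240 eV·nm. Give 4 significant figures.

The Lyman series has lower level n_f = 1; the series limit corresponds to n_i → ∞.
ΔE_max = 13.6 × 4 / 1² = 54.40 eV.
λ_min = 1240 / 54.40 = 22.79 nm.

22.79 nm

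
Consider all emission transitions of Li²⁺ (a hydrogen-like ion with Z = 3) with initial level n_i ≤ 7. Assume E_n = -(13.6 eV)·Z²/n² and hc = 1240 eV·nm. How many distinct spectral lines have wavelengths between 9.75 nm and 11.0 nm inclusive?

Enumerate all n_i → n_f pairs with 1 ≤ n_f < n_i ≤ 7 and compute λ = 1240 / [13.6·9·(1/n_f² − 1/n_i²)].
Lines falling in [9.75, 11.0] nm: 7→1 (10.34 nm), 6→1 (10.42 nm), 5→1 (10.55 nm), 4→1 (10.81 nm).

4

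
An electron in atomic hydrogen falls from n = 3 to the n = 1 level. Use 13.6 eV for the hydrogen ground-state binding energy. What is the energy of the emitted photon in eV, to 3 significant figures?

12.1 eV

E_3 = −13.60/9 = −1.511 eV and E_1 = −13.60/1 = −13.60 eV.
The photon energy is |E_3 − E_1| = 12.1 eV.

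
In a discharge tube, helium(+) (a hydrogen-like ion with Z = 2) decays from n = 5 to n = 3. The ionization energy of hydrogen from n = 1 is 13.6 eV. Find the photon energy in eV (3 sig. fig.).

The Bohr energies scale as Z², so for Z = 2: E_n = −54.40/n² eV.
E_5 = −54.40/25 = −2.176 eV and E_3 = −54.40/9 = −6.044 eV.
The photon energy is |E_5 − E_3| = 3.87 eV.

3.87 eV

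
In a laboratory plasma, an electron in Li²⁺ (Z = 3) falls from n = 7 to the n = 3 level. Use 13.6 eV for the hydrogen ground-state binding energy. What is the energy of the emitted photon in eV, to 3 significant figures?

The Bohr energies scale as Z², so for Z = 3: E_n = −122.4/n² eV.
E_7 = −122.4/49 = −2.498 eV and E_3 = −122.4/9 = −13.60 eV.
The photon energy is |E_7 − E_3| = 11.1 eV.

11.1 eV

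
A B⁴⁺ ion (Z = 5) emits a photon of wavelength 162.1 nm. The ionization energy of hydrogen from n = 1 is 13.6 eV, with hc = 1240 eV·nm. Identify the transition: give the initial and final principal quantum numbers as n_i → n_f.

n_i = 5, n_f = 4

The photon energy is ΔE = hc/λ = 1240 / 162.1 = 7.650 eV.
With Z = 5, ΔE = 340.0 × (1/n_f² − 1/n_i²), so 1/n_f² − 1/n_i² = 0.02250.
Trying n_f = 4 gives 1/n_i² = 0.04000, i.e. n_i ≈ 5; this pair matches.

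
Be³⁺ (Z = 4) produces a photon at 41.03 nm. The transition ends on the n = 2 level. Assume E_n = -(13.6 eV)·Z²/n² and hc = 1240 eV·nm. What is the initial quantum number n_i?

n_i = 3

The photon energy is ΔE = hc/λ = 1240 / 41.03 = 30.22 eV.
With Z = 4, ΔE = 217.6 × (1/n_f² − 1/n_i²), so 1/n_f² − 1/n_i² = 0.1389.
With n_f = 2: 1/n_i² = 1/4 − 0.1389 = 0.1111, so n_i ≈ 3.00.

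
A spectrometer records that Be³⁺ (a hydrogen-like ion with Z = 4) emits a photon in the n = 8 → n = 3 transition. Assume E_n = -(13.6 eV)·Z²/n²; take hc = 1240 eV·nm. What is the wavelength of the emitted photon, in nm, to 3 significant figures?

59.7 nm

For Z = 4 the level energies scale as Z², so the effective Rydberg energy is 13.6 × 16 = 217.6 eV.
ΔE = 217.6 × (1/3² − 1/8²) = 217.6 × 0.09549 = 20.78 eV.
λ = hc/ΔE = 1240 / 20.78 = 59.7 nm.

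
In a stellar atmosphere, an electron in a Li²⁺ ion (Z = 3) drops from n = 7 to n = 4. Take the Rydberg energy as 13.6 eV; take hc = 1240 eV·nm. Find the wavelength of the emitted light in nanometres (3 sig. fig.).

For Z = 3 the level energies scale as Z², so the effective Rydberg energy is 13.6 × 9 = 122.4 eV.
ΔE = 122.4 × (1/4² − 1/7²) = 122.4 × 0.04209 = 5.152 eV.
λ = hc/ΔE = 1240 / 5.152 = 241 nm.

241 nm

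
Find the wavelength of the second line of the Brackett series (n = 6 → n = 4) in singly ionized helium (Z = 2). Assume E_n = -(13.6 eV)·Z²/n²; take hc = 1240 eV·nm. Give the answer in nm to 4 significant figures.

The Brackett series terminates on n_f = 4; the second line has n_i = 4+2 = 6.
ΔE = 54.40 × (1/4² − 1/6²) = 1.889 eV.
λ = 1240 / 1.889 = 656.5 nm.

656.5 nm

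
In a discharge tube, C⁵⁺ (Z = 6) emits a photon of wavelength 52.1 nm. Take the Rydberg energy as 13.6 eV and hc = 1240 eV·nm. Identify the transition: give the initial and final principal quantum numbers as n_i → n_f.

The photon energy is ΔE = hc/λ = 1240 / 52.1 = 23.80 eV.
With Z = 6, ΔE = 489.6 × (1/n_f² − 1/n_i²), so 1/n_f² − 1/n_i² = 0.04861.
Trying n_f = 3 gives 1/n_i² = 0.06250, i.e. n_i ≈ 4; this pair matches.

n_i = 4, n_f = 3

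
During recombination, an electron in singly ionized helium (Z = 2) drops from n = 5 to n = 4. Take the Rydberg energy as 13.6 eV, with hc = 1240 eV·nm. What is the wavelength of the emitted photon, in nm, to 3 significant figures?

1010 nm

For Z = 2 the level energies scale as Z², so the effective Rydberg energy is 13.6 × 4 = 54.40 eV.
ΔE = 54.40 × (1/4² − 1/5²) = 54.40 × 0.02250 = 1.224 eV.
λ = hc/ΔE = 1240 / 1.224 = 1010 nm.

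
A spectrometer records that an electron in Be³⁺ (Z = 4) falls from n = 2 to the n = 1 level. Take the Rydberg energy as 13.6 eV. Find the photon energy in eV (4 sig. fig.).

The Bohr energies scale as Z², so for Z = 4: E_n = −217.6/n² eV.
E_2 = −217.6/4 = −54.40 eV and E_1 = −217.6/1 = −217.6 eV.
The photon energy is |E_2 − E_1| = 163.2 eV.

163.2 eV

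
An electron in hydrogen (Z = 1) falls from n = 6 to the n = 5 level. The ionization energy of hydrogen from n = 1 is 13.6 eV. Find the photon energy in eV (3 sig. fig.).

E_6 = −13.60/36 = −0.3778 eV and E_5 = −13.60/25 = −0.5440 eV.
The photon energy is |E_6 − E_5| = 0.166 eV.

0.166 eV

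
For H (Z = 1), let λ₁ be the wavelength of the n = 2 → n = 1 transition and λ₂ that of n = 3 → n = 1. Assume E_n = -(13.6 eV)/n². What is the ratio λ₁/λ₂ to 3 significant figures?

λ ∝ 1/ΔE ∝ 1/(1/n_f² − 1/n_i²), and the Z² and hc factors cancel in the ratio.
λ₁/λ₂ = (1/1² − 1/3²)/(1/1² − 1/2²) = 0.8889/0.7500 = 1.19.

1.19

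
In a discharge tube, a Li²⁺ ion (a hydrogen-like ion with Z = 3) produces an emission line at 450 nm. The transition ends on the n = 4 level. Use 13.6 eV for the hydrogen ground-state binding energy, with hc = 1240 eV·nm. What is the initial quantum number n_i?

n_i = 5

The photon energy is ΔE = hc/λ = 1240 / 450 = 2.756 eV.
With Z = 3, ΔE = 122.4 × (1/n_f² − 1/n_i²), so 1/n_f² − 1/n_i² = 0.02251.
With n_f = 4: 1/n_i² = 1/16 − 0.02251 = 0.03999, so n_i ≈ 5.00.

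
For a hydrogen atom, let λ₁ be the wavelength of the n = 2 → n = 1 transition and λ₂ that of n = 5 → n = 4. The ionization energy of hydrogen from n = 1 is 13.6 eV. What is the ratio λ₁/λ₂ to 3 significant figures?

0.0300

λ ∝ 1/ΔE ∝ 1/(1/n_f² − 1/n_i²), and the Z² and hc factors cancel in the ratio.
λ₁/λ₂ = (1/4² − 1/5²)/(1/1² − 1/2²) = 0.02250/0.7500 = 0.0300.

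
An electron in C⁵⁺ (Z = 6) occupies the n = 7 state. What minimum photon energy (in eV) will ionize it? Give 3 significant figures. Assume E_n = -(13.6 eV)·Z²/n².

E_n = −13.6 Z²/n² = −489.6/n² eV for Z = 6.
E_7 = −489.6/49 = −9.99 eV, so ionization (to E = 0) requires 9.99 eV.

9.99 eV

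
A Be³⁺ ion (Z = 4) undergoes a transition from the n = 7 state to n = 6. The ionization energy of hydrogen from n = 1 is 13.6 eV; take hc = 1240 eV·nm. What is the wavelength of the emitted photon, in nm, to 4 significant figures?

For Z = 4 the level energies scale as Z², so the effective Rydberg energy is 13.6 × 16 = 217.6 eV.
ΔE = 217.6 × (1/6² − 1/7²) = 217.6 × 0.007370 = 1.604 eV.
λ = hc/ΔE = 1240 / 1.604 = 773.2 nm.

773.2 nm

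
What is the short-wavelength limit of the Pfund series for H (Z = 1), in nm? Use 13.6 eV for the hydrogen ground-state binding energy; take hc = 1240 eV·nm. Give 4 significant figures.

2279 nm

The Pfund series has lower level n_f = 5; the series limit corresponds to n_i → ∞.
ΔE_max = 13.6 × 1 / 5² = 0.5440 eV.
λ_min = 1240 / 0.5440 = 2279 nm.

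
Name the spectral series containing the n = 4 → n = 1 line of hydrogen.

The series is set by the lower level: n_f = 1 is the Lyman series.

Lyman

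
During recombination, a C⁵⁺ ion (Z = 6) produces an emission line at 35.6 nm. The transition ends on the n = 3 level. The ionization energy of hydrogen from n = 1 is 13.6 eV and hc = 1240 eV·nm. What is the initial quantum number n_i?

n_i = 5

The photon energy is ΔE = hc/λ = 1240 / 35.6 = 34.83 eV.
With Z = 6, ΔE = 489.6 × (1/n_f² − 1/n_i²), so 1/n_f² − 1/n_i² = 0.07114.
With n_f = 3: 1/n_i² = 1/9 − 0.07114 = 0.03997, so n_i ≈ 5.00.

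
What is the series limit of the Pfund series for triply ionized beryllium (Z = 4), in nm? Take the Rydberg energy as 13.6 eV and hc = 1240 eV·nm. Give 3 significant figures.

142 nm

The Pfund series has lower level n_f = 5; the series limit corresponds to n_i → ∞.
ΔE_max = 13.6 × 16 / 5² = 8.704 eV.
λ_min = 1240 / 8.704 = 142 nm.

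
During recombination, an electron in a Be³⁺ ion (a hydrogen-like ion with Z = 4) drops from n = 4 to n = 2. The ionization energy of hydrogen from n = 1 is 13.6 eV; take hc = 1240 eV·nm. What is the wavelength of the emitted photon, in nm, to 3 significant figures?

30.4 nm

For Z = 4 the level energies scale as Z², so the effective Rydberg energy is 13.6 × 16 = 217.6 eV.
ΔE = 217.6 × (1/2² − 1/4²) = 217.6 × 0.1875 = 40.80 eV.
λ = hc/ΔE = 1240 / 40.80 = 30.4 nm.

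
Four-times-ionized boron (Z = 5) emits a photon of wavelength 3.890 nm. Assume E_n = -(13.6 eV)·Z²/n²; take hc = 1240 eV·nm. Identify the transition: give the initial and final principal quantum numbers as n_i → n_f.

n_i = 4, n_f = 1

The photon energy is ΔE = hc/λ = 1240 / 3.890 = 318.8 eV.
With Z = 5, ΔE = 340.0 × (1/n_f² − 1/n_i²), so 1/n_f² − 1/n_i² = 0.9375.
Trying n_f = 1 gives 1/n_i² = 0.06245, i.e. n_i ≈ 4; this pair matches.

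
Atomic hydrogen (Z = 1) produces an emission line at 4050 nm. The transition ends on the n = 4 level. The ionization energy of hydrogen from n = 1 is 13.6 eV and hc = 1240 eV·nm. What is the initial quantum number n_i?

The photon energy is ΔE = hc/λ = 1240 / 4050 = 0.3062 eV.
With Z = 1, ΔE = 13.60 × (1/n_f² − 1/n_i²), so 1/n_f² − 1/n_i² = 0.02251.
With n_f = 4: 1/n_i² = 1/16 − 0.02251 = 0.03999, so n_i ≈ 5.00.

n_i = 5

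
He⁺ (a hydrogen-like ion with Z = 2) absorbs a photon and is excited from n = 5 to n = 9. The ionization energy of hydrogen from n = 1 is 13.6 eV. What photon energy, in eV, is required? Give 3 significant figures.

The Bohr energies scale as Z², so for Z = 2: E_n = −54.40/n² eV.
E_9 = −54.40/81 = −0.6716 eV and E_5 = −54.40/25 = −2.176 eV.
The photon energy is |E_9 − E_5| = 1.50 eV.

1.50 eV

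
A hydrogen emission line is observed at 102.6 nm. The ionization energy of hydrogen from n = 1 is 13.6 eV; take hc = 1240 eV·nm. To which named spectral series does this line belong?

Lyman

ΔE = 1240/102.6 = 12.09 eV.
This matches 13.6 × (1/1² − 1/3²), so n_f = 1: the Lyman series.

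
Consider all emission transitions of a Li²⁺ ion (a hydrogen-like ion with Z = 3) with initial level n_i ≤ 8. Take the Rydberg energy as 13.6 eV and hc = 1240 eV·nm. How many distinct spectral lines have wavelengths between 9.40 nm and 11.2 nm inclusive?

5

Enumerate all n_i → n_f pairs with 1 ≤ n_f < n_i ≤ 8 and compute λ = 1240 / [13.6·9·(1/n_f² − 1/n_i²)].
Lines falling in [9.40, 11.2] nm: 8→1 (10.29 nm), 7→1 (10.34 nm), 6→1 (10.42 nm), 5→1 (10.55 nm), 4→1 (10.81 nm).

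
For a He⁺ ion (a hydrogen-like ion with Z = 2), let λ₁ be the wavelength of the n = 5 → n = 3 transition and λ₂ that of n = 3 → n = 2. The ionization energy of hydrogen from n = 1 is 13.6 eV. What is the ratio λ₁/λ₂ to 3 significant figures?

1.95

λ ∝ 1/ΔE ∝ 1/(1/n_f² − 1/n_i²), and the Z² and hc factors cancel in the ratio.
λ₁/λ₂ = (1/2² − 1/3²)/(1/3² − 1/5²) = 0.1389/0.07111 = 1.95.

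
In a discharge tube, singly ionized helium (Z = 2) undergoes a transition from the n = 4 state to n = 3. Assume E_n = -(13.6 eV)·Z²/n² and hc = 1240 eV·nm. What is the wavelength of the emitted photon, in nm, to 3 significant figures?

469 nm

For Z = 2 the level energies scale as Z², so the effective Rydberg energy is 13.6 × 4 = 54.40 eV.
ΔE = 54.40 × (1/3² − 1/4²) = 54.40 × 0.04861 = 2.644 eV.
λ = hc/ΔE = 1240 / 2.644 = 469 nm.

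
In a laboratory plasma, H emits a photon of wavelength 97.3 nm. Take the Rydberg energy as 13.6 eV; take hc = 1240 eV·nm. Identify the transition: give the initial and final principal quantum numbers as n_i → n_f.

The photon energy is ΔE = hc/λ = 1240 / 97.3 = 12.74 eV.
With Z = 1, ΔE = 13.60 × (1/n_f² − 1/n_i²), so 1/n_f² − 1/n_i² = 0.9371.
Trying n_f = 1 gives 1/n_i² = 0.06293, i.e. n_i ≈ 4; this pair matches.

n_i = 4, n_f = 1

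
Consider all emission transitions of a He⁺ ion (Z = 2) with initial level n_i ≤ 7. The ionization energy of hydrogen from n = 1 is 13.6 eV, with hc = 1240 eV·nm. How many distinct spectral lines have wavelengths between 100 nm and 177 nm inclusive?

Enumerate all n_i → n_f pairs with 1 ≤ n_f < n_i ≤ 7 and compute λ = 1240 / [13.6·4·(1/n_f² − 1/n_i²)].
Lines falling in [100, 177] nm: 6→2 (102.6 nm), 5→2 (108.5 nm), 4→2 (121.6 nm), 3→2 (164.1 nm).

4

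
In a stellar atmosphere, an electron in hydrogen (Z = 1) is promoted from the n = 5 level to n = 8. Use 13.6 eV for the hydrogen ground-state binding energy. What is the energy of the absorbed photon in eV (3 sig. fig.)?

E_8 = −13.60/64 = −0.2125 eV and E_5 = −13.60/25 = −0.5440 eV.
The photon energy is |E_8 − E_5| = 0.332 eV.

0.332 eV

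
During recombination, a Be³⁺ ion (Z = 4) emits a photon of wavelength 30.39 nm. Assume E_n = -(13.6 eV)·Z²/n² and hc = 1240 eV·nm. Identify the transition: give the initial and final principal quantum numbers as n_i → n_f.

n_i = 4, n_f = 2

The photon energy is ΔE = hc/λ = 1240 / 30.39 = 40.80 eV.
With Z = 4, ΔE = 217.6 × (1/n_f² − 1/n_i²), so 1/n_f² − 1/n_i² = 0.1875.
Trying n_f = 2 gives 1/n_i² = 0.06249, i.e. n_i ≈ 4; this pair matches.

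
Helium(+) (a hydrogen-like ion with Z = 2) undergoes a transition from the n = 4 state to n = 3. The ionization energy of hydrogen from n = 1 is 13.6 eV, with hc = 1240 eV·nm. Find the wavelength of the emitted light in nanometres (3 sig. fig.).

469 nm

For Z = 2 the level energies scale as Z², so the effective Rydberg energy is 13.6 × 4 = 54.40 eV.
ΔE = 54.40 × (1/3² − 1/4²) = 54.40 × 0.04861 = 2.644 eV.
λ = hc/ΔE = 1240 / 2.644 = 469 nm.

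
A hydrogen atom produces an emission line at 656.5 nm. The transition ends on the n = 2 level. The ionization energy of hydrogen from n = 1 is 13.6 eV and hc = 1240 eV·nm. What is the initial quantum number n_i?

n_i = 3

The photon energy is ΔE = hc/λ = 1240 / 656.5 = 1.889 eV.
With Z = 1, ΔE = 13.60 × (1/n_f² − 1/n_i²), so 1/n_f² − 1/n_i² = 0.1389.
With n_f = 2: 1/n_i² = 1/4 − 0.1389 = 0.1111, so n_i ≈ 3.00.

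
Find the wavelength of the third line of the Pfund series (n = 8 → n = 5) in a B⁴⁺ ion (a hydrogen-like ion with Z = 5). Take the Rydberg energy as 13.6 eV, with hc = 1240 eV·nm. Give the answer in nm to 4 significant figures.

The Pfund series terminates on n_f = 5; the third line has n_i = 5+3 = 8.
ΔE = 340.0 × (1/5² − 1/8²) = 8.288 eV.
λ = 1240 / 8.288 = 149.6 nm.

149.6 nm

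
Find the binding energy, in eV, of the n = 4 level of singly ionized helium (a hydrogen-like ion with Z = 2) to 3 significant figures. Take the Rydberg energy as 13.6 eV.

E_n = −13.6 Z²/n² = −54.40/n² eV for Z = 2.
E_4 = −54.40/16 = −3.40 eV, so ionization (to E = 0) requires 3.40 eV.

3.40 eV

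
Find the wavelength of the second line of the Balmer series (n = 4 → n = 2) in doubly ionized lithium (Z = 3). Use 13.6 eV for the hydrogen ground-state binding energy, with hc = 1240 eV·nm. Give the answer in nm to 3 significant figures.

The Balmer series terminates on n_f = 2; the second line has n_i = 2+2 = 4.
ΔE = 122.4 × (1/2² − 1/4²) = 22.95 eV.
λ = 1240 / 22.95 = 54.0 nm.

54.0 nm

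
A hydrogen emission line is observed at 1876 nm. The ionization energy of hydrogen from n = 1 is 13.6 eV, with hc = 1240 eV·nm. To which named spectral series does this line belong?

ΔE = 1240/1876 = 0.6610 eV.
This matches 13.6 × (1/3² − 1/4²), so n_f = 3: the Paschen series.

Paschen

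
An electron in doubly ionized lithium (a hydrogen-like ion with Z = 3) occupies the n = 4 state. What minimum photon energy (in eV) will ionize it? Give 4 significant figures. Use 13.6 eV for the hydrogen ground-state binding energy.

E_n = −13.6 Z²/n² = −122.4/n² eV for Z = 3.
E_4 = −122.4/16 = −7.650 eV, so ionization (to E = 0) requires 7.650 eV.

7.650 eV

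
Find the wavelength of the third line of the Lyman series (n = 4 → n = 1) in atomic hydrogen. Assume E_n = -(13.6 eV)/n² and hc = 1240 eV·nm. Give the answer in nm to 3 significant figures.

97.3 nm

The Lyman series terminates on n_f = 1; the third line has n_i = 1+3 = 4.
ΔE = 13.60 × (1/1² − 1/4²) = 12.75 eV.
λ = 1240 / 12.75 = 97.3 nm.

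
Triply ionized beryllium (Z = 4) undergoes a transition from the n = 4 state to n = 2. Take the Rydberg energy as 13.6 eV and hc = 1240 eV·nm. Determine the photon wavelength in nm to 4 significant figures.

30.39 nm

For Z = 4 the level energies scale as Z², so the effective Rydberg energy is 13.6 × 16 = 217.6 eV.
ΔE = 217.6 × (1/2² − 1/4²) = 217.6 × 0.1875 = 40.80 eV.
λ = hc/ΔE = 1240 / 40.80 = 30.39 nm.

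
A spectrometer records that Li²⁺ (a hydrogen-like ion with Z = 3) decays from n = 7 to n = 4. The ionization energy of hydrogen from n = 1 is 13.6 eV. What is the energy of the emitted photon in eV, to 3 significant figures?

The Bohr energies scale as Z², so for Z = 3: E_n = −122.4/n² eV.
E_7 = −122.4/49 = −2.498 eV and E_4 = −122.4/16 = −7.650 eV.
The photon energy is |E_7 − E_4| = 5.15 eV.

5.15 eV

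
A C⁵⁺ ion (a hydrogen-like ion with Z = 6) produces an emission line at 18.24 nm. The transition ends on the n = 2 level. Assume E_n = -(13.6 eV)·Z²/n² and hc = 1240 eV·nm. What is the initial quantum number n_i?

n_i = 3

The photon energy is ΔE = hc/λ = 1240 / 18.24 = 67.98 eV.
With Z = 6, ΔE = 489.6 × (1/n_f² − 1/n_i²), so 1/n_f² − 1/n_i² = 0.1389.
With n_f = 2: 1/n_i² = 1/4 − 0.1389 = 0.1111, so n_i ≈ 3.00.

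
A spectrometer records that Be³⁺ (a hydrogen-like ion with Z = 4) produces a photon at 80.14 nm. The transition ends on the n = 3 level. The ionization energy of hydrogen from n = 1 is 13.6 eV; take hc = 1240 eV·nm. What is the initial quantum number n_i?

n_i = 5

The photon energy is ΔE = hc/λ = 1240 / 80.14 = 15.47 eV.
With Z = 4, ΔE = 217.6 × (1/n_f² − 1/n_i²), so 1/n_f² − 1/n_i² = 0.07111.
With n_f = 3: 1/n_i² = 1/9 − 0.07111 = 0.04000, so n_i ≈ 5.00.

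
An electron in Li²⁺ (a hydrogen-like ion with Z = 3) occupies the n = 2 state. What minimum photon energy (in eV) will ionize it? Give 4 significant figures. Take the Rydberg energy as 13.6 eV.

E_n = −13.6 Z²/n² = −122.4/n² eV for Z = 3.
E_2 = −122.4/4 = −30.60 eV, so ionization (to E = 0) requires 30.60 eV.

30.60 eV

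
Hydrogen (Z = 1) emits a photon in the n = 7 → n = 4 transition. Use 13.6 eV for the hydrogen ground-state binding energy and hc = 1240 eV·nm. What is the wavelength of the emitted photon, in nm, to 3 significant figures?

2170 nm

ΔE = 13.60 × (1/4² − 1/7²) = 13.60 × 0.04209 = 0.5724 eV.
λ = hc/ΔE = 1240 / 0.5724 = 2170 nm.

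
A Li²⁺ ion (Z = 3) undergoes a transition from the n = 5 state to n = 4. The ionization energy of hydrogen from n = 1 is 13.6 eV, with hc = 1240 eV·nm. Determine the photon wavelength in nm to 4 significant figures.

For Z = 3 the level energies scale as Z², so the effective Rydberg energy is 13.6 × 9 = 122.4 eV.
ΔE = 122.4 × (1/4² − 1/5²) = 122.4 × 0.02250 = 2.754 eV.
λ = hc/ΔE = 1240 / 2.754 = 450.3 nm.

450.3 nm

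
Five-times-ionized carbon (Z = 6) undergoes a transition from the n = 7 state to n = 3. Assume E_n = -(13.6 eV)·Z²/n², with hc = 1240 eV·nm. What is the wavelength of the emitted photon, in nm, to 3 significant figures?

For Z = 6 the level energies scale as Z², so the effective Rydberg energy is 13.6 × 36 = 489.6 eV.
ΔE = 489.6 × (1/3² − 1/7²) = 489.6 × 0.09070 = 44.41 eV.
λ = hc/ΔE = 1240 / 44.41 = 27.9 nm.

27.9 nm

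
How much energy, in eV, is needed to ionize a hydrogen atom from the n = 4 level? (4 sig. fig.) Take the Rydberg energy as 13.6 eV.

0.8500 eV

E_4 = −13.60/16 = −0.8500 eV, so ionization (to E = 0) requires 0.8500 eV.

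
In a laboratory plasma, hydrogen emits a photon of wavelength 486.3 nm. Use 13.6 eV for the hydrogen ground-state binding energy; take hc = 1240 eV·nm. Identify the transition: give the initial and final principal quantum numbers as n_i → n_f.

The photon energy is ΔE = hc/λ = 1240 / 486.3 = 2.550 eV.
With Z = 1, ΔE = 13.60 × (1/n_f² − 1/n_i²), so 1/n_f² − 1/n_i² = 0.1875.
Trying n_f = 2 gives 1/n_i² = 0.06251, i.e. n_i ≈ 4; this pair matches.

n_i = 4, n_f = 2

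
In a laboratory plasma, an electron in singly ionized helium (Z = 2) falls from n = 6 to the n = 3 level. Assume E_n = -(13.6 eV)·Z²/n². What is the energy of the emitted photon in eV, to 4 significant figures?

The Bohr energies scale as Z², so for Z = 2: E_n = −54.40/n² eV.
E_6 = −54.40/36 = −1.511 eV and E_3 = −54.40/9 = −6.044 eV.
The photon energy is |E_6 − E_3| = 4.533 eV.

4.533 eV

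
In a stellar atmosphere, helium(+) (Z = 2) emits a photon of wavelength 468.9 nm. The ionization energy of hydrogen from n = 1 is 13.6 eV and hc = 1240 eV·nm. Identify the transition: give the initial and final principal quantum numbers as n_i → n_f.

The photon energy is ΔE = hc/λ = 1240 / 468.9 = 2.644 eV.
With Z = 2, ΔE = 54.40 × (1/n_f² − 1/n_i²), so 1/n_f² − 1/n_i² = 0.04861.
Trying n_f = 3 gives 1/n_i² = 0.06250, i.e. n_i ≈ 4; this pair matches.

n_i = 4, n_f = 3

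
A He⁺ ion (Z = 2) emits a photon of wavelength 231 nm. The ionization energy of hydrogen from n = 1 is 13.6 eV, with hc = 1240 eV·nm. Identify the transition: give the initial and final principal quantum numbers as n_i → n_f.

The photon energy is ΔE = hc/λ = 1240 / 231 = 5.368 eV.
With Z = 2, ΔE = 54.40 × (1/n_f² − 1/n_i²), so 1/n_f² − 1/n_i² = 0.09868.
Trying n_f = 3 gives 1/n_i² = 0.01244, i.e. n_i ≈ 9; this pair matches.

n_i = 9, n_f = 3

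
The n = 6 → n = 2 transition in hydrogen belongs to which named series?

Balmer

The series is set by the lower level: n_f = 2 is the Balmer series.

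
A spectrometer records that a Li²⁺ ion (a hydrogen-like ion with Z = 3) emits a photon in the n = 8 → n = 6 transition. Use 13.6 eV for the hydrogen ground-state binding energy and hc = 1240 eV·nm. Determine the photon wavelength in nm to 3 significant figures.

834 nm

For Z = 3 the level energies scale as Z², so the effective Rydberg energy is 13.6 × 9 = 122.4 eV.
ΔE = 122.4 × (1/6² − 1/8²) = 122.4 × 0.01215 = 1.488 eV.
λ = hc/ΔE = 1240 / 1.488 = 834 nm.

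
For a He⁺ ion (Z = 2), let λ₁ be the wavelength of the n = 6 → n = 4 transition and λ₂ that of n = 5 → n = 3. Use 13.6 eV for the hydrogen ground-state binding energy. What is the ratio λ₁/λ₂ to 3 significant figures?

2.05

λ ∝ 1/ΔE ∝ 1/(1/n_f² − 1/n_i²), and the Z² and hc factors cancel in the ratio.
λ₁/λ₂ = (1/3² − 1/5²)/(1/4² − 1/6²) = 0.07111/0.03472 = 2.05.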